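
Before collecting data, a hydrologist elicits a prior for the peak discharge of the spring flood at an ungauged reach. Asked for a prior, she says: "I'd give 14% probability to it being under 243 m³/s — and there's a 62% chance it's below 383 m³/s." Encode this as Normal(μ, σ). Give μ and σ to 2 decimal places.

μ = 352.14, σ = 101.02

The p-quantile of Normal(μ,σ) is μ + z_p·σ, with z_{0.14} = -1.08 and z_{0.62} = 0.3055.
Eliminate σ: μ = (z₂·x₁ − z₁·x₂)/(z₂ − z₁) = (0.3055·243 − (-1.08)·383)/1.386 = 352.14.
Then σ = (x₂ − x₁)/(z₂ − z₁) = (383 − 243)/1.386 = 101.02.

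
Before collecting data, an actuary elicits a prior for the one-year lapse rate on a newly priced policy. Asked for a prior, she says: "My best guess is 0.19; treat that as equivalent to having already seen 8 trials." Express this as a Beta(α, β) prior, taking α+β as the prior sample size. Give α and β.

α = 1.52, β = 6.48

Under the effective-sample-size interpretation, Beta(α, β) has prior mean α/(α+β) and prior sample size α+β.
So α+β = 8 and α/(α+β) = 0.19, giving α = 0.19·8 = 1.52 and β = 8 − 1.52 = 6.48.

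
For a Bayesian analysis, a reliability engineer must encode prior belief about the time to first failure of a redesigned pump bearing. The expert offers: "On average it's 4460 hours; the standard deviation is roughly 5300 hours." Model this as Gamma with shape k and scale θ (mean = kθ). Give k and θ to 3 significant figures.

k ≈ 0.708, θ ≈ 6300

For Gamma(k, scale θ): mean = kθ, variance = kθ², so CV = 1/√k.
CV = SD/mean = 5300/4460 = 1.188, hence k = 1/CV² = 0.708.
Then θ = mean/k = 4460/0.708 = 6300.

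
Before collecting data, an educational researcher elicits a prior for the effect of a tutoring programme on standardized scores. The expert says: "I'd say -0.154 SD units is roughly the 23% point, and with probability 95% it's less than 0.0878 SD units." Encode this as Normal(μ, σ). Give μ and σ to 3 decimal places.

The p-quantile of Normal(μ,σ) is μ + z_p·σ, with z_{0.23} = -0.7388 and z_{0.95} = 1.645.
Eliminate σ: μ = (z₂·x₁ − z₁·x₂)/(z₂ − z₁) = (1.645·-0.154 − (-0.7388)·0.0878)/2.384 = -0.079.
Then σ = (x₂ − x₁)/(z₂ − z₁) = (0.0878 − -0.154)/2.384 = 0.101.

μ = -0.079, σ = 0.101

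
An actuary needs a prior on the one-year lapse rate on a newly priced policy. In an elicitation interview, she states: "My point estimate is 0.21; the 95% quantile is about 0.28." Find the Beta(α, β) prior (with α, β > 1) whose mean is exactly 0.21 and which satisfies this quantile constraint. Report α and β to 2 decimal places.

With mean 0.21 fixed, write α = 0.21s, β = 0.79s where s = α+β.
Need P(θ < 0.28) = 0.95 under Beta(0.21s, 0.79s). Normal approximation: (q−m)/√(m(1−m)/s) ≈ z_{0.95} = 1.64, so s ≈ 0.21·0.79·(1.64)²/(0.28−0.21)² = 91.6.
At s = 91.6: P(θ<0.28) ≈ 0.943. Adjusting to match 0.95 gives s ≈ 99.61.
So α = 0.21·99.61 ≈ 20.92, β = 0.79·99.61 ≈ 78.70.

α ≈ 20.92, β ≈ 78.70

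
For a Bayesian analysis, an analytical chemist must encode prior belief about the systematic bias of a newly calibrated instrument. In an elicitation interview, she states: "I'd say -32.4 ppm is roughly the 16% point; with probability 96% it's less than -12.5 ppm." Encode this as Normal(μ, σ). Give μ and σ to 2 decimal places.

For Normal(μ,σ), the p-quantile is μ + z_p·σ. Here z_{0.16} = -0.9945, z_{0.96} = 1.751.
So -32.4 = μ − 0.9945σ and -12.5 = μ + 1.751σ.
Subtracting: σ = (-12.5 − -32.4)/(1.751 − (-0.9945)) = 7.25.
Then μ = -32.4 − (-0.9945)·7.25 = -25.19.

μ = -25.19, σ = 7.25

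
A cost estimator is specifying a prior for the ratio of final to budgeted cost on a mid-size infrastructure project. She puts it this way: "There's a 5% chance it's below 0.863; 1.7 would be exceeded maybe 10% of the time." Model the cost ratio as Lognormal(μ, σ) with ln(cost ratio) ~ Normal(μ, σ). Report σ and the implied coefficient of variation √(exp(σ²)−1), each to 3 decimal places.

σ ≈ 0.232, CV ≈ 0.235

If T ~ Lognormal(μ,σ) then ln T ~ Normal(μ,σ), so the p-quantile of ln T is μ + z_p·σ.
ln(0.863) = -0.1473 and ln(1.7) = 0.5306; z_{0.05} = -1.645, z_{0.9} = 1.282.
σ = (0.5306 − -0.1473)/(1.282 − (-1.645)) = 0.232.
μ = -0.1473 − (-1.645)·0.232 = 0.234.
CV = √(exp(σ²)−1) = √(exp(0.0537)−1) = 0.235.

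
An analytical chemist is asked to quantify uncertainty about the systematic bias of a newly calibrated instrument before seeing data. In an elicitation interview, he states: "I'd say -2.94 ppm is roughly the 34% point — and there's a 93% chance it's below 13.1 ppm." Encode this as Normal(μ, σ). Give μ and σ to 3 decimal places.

μ = 0.564, σ = 8.495

For Normal(μ,σ), the p-quantile is μ + z_p·σ. Here z_{0.34} = -0.4125, z_{0.93} = 1.476.
So -2.94 = μ − 0.4125σ and 13.1 = μ + 1.476σ.
Subtracting: σ = (13.1 − -2.94)/(1.476 − (-0.4125)) = 8.495.
Then μ = -2.94 − (-0.4125)·8.495 = 0.564.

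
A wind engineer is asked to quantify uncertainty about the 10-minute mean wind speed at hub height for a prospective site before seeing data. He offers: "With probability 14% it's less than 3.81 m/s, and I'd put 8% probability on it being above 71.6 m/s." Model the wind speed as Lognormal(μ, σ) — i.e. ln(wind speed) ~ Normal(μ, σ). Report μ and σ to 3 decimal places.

μ ≈ 2.613, σ ≈ 1.180

If T ~ Lognormal(μ,σ) then ln T ~ Normal(μ,σ), so the p-quantile of ln T is μ + z_p·σ.
ln(3.81) = 1.338 and ln(71.6) = 4.271; z_{0.14} = -1.08, z_{0.92} = 1.405.
σ = (4.271 − 1.338)/(1.405 − (-1.08)) = 1.180.
μ = 1.338 − (-1.08)·1.180 = 2.613.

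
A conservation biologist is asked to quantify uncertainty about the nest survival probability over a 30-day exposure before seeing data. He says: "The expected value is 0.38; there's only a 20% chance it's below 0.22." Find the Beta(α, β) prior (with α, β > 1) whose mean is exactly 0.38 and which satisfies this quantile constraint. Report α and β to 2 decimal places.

With mean 0.38 fixed, write α = 0.38s, β = 0.62s where s = α+β.
Need P(θ < 0.22) = 0.2 under Beta(0.38s, 0.62s). Normal approximation: (q−m)/√(m(1−m)/s) ≈ z_{0.2} = -0.842, so s ≈ 0.38·0.62·(-0.842)²/(0.22−0.38)² = 6.5.
At s = 6.5: P(θ<0.22) ≈ 0.205. Adjusting to match 0.2 gives s ≈ 6.76.
So α = 0.38·6.76 ≈ 2.57, β = 0.62·6.76 ≈ 4.19.

α ≈ 2.57, β ≈ 4.19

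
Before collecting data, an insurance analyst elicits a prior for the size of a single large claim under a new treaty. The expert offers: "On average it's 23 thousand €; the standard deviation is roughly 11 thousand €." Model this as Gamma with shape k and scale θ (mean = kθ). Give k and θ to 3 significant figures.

k ≈ 4.37, θ ≈ 5.26

For Gamma(k, scale θ): mean = kθ, variance = kθ², so CV = 1/√k.
CV = SD/mean = 11/23 = 0.4783, hence k = 1/CV² = 4.37.
Then θ = mean/k = 23/4.37 = 5.26.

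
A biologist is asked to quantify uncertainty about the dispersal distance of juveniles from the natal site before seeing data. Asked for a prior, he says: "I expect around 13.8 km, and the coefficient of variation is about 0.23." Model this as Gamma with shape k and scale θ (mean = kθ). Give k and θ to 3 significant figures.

For Gamma(k, scale θ): mean = kθ, variance = kθ², so CV = 1/√k.
CV = 0.23, hence k = 1/CV² = 18.9.
Then θ = mean/k = 13.8/18.9 = 0.73.

k ≈ 18.9, θ ≈ 0.73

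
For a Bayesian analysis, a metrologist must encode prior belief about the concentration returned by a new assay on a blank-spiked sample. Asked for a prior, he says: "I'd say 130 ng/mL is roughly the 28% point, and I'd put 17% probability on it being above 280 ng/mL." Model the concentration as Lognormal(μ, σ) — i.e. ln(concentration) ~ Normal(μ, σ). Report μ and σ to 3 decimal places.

If T ~ Lognormal(μ,σ) then ln T ~ Normal(μ,σ), so the p-quantile of ln T is μ + z_p·σ.
ln(130) = 4.868 and ln(280) = 5.635; z_{0.28} = -0.5828, z_{0.83} = 0.9542.
σ = (5.635 − 4.868)/(0.9542 − (-0.5828)) = 0.499.
μ = 4.868 − (-0.5828)·0.499 = 5.158.

μ ≈ 5.158, σ ≈ 0.499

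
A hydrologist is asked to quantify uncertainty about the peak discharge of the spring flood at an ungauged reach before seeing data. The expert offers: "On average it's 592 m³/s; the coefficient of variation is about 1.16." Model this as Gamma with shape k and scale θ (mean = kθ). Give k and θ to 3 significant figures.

k ≈ 0.743, θ ≈ 797

For Gamma(k, scale θ): mean = kθ, variance = kθ², so CV = 1/√k.
CV = 1.16, hence k = 1/CV² = 0.743.
Then θ = mean/k = 592/0.743 = 797.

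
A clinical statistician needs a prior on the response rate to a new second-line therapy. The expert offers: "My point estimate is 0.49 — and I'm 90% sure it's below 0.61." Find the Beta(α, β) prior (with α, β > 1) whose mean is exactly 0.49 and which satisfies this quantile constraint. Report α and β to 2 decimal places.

With mean 0.49 fixed, write α = 0.49s, β = 0.51s where s = α+β.
Need P(θ < 0.61) = 0.9 under Beta(0.49s, 0.51s). Normal approximation: (q−m)/√(m(1−m)/s) ≈ z_{0.9} = 1.28, so s ≈ 0.49·0.51·(1.28)²/(0.61−0.49)² = 28.5.
At s = 28.5: P(θ<0.61) ≈ 0.901. Adjusting to match 0.9 gives s ≈ 28.24.
So α = 0.49·28.24 ≈ 13.84, β = 0.51·28.24 ≈ 14.40.

α ≈ 13.84, β ≈ 14.40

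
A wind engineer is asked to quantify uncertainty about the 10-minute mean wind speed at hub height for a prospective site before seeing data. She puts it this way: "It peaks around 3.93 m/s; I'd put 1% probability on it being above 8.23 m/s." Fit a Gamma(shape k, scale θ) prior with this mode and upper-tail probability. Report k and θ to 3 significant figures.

Gamma(k,θ) with k>1 has mode (k−1)θ, so θ = 3.93/(k−1).
Need P(X < 8.23) = 0.99 with θ tied to k this way. Start at k = 2, θ = 3.93: P(X<8.23) ≈ 0.619.
Too low — raise k to concentrate. Iterating converges to k ≈ 9.91.
Then θ = 3.93/(9.91−1) ≈ 0.441.

k ≈ 9.91, θ ≈ 0.441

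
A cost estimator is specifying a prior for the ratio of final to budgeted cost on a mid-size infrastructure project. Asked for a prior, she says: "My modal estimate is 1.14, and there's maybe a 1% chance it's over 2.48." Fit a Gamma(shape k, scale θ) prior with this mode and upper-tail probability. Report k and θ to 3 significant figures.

Gamma(k,θ) with k>1 has mode (k−1)θ, so θ = 1.14/(k−1).
Need P(X < 2.48) = 0.99 with θ tied to k this way. Start at k = 2, θ = 1.14: P(X<2.48) ≈ 0.639.
Too low — raise k to concentrate. Iterating converges to k ≈ 9.
Then θ = 1.14/(9−1) ≈ 0.143.

k ≈ 9, θ ≈ 0.143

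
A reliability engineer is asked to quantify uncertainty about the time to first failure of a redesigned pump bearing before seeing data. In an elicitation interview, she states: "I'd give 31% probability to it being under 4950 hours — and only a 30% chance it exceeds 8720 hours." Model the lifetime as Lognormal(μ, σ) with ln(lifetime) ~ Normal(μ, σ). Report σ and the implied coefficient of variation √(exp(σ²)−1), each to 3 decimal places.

If T ~ Lognormal(μ,σ) then ln T ~ Normal(μ,σ), so the p-quantile of ln T is μ + z_p·σ.
ln(4950) = 8.507 and ln(8720) = 9.073; z_{0.31} = -0.4959, z_{0.7} = 0.5244.
σ = (9.073 − 8.507)/(0.5244 − (-0.4959)) = 0.555.
μ = 8.507 − (-0.4959)·0.555 = 8.782.
CV = √(exp(σ²)−1) = √(exp(0.3080)−1) = 0.601.

σ ≈ 0.555, CV ≈ 0.601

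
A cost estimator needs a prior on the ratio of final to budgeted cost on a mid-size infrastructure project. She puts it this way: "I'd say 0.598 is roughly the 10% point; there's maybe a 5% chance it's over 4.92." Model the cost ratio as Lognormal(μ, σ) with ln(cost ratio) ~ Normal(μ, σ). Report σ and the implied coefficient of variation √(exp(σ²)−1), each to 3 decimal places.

If T ~ Lognormal(μ,σ) then ln T ~ Normal(μ,σ), so the p-quantile of ln T is μ + z_p·σ.
ln(0.598) = -0.5142 and ln(4.92) = 1.593; z_{0.1} = -1.282, z_{0.95} = 1.645.
σ = (1.593 − -0.5142)/(1.645 − (-1.282)) = 0.720.
μ = -0.5142 − (-1.282)·0.720 = 0.409.
CV = √(exp(σ²)−1) = √(exp(0.5186)−1) = 0.824.

σ ≈ 0.720, CV ≈ 0.824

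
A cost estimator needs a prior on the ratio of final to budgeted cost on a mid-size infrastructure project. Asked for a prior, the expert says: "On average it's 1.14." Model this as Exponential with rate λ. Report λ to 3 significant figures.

Exponential mean = 1/λ, so λ = 1/1.14 = 0.877.

λ ≈ 0.877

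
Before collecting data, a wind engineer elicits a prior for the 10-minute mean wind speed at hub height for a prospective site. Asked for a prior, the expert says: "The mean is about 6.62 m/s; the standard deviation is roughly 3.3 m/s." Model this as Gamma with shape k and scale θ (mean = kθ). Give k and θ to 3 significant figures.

k ≈ 4.02, θ ≈ 1.65

For Gamma(k, scale θ): mean = kθ, variance = kθ², so CV = 1/√k.
CV = SD/mean = 3.3/6.62 = 0.4985, hence k = 1/CV² = 4.02.
Then θ = mean/k = 6.62/4.02 = 1.65.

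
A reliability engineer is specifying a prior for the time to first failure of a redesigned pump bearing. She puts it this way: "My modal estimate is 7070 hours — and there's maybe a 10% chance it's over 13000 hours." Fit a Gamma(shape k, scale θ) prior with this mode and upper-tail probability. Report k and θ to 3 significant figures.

k ≈ 6.14, θ ≈ 1380

Gamma(k,θ) with k>1 has mode (k−1)θ, so θ = 7070/(k−1).
Need P(X < 13000) = 0.9 with θ tied to k this way. Start at k = 2, θ = 7070: P(X<13000) ≈ 0.549.
Too low — raise k to concentrate. Iterating converges to k ≈ 6.14.
Then θ = 7070/(6.14−1) ≈ 1380.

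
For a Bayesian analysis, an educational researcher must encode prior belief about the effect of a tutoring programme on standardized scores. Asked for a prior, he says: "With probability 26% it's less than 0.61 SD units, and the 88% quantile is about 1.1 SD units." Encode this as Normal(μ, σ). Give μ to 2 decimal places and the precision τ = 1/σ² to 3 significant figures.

μ = 0.78, τ = 13.8

The p-quantile of Normal(μ,σ) is μ + z_p·σ, with z_{0.26} = -0.6433 and z_{0.88} = 1.175.
Eliminate σ: μ = (z₂·x₁ − z₁·x₂)/(z₂ − z₁) = (1.175·0.61 − (-0.6433)·1.1)/1.818 = 0.78.
Then σ = (x₂ − x₁)/(z₂ − z₁) = (1.1 − 0.61)/1.818 = 0.27.
Precision τ = 1/σ² = 1/0.2695² = 13.8.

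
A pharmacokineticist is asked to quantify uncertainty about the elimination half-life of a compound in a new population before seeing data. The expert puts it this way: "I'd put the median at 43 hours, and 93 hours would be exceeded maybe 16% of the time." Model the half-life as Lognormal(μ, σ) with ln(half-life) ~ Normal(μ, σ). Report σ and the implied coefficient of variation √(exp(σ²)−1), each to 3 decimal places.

σ ≈ 0.776, CV ≈ 0.908

If T ~ Lognormal(μ,σ) then ln T ~ Normal(μ,σ), so the p-quantile of ln T is μ + z_p·σ.
ln(43) = 3.761 and ln(93) = 4.533; z_{0.5} = 0, z_{0.84} = 0.9945.
σ = (4.533 − 3.761)/(0.9945 − (0)) = 0.776.
μ = 3.761 − (0)·0.776 = 3.761.
CV = √(exp(σ²)−1) = √(exp(0.6017)−1) = 0.908.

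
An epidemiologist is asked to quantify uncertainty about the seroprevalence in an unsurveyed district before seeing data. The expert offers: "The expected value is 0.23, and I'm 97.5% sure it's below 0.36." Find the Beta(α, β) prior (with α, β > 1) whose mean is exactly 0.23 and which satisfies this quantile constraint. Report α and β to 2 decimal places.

α ≈ 10.65, β ≈ 35.67

With mean 0.23 fixed, write α = 0.23s, β = 0.77s where s = α+β.
Need P(θ < 0.36) = 0.975 under Beta(0.23s, 0.77s). Normal approximation: (q−m)/√(m(1−m)/s) ≈ z_{0.975} = 1.96, so s ≈ 0.23·0.77·(1.96)²/(0.36−0.23)² = 40.3.
At s = 40.3: P(θ<0.36) ≈ 0.967. Adjusting to match 0.975 gives s ≈ 46.32.
So α = 0.23·46.32 ≈ 10.65, β = 0.77·46.32 ≈ 35.67.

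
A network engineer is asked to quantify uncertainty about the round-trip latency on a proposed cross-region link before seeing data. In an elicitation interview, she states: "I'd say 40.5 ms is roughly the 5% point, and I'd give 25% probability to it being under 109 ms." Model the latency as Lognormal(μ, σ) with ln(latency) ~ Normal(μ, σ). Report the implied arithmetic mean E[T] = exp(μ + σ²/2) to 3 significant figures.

E[T] ≈ 365 ms

If T ~ Lognormal(μ,σ) then ln T ~ Normal(μ,σ), so the p-quantile of ln T is μ + z_p·σ.
ln(40.5) = 3.701 and ln(109) = 4.691; z_{0.05} = -1.645, z_{0.25} = -0.6745.
σ = (4.691 − 3.701)/(-0.6745 − (-1.645)) = 1.020.
μ = 3.701 − (-1.645)·1.020 = 5.380.
E[T] = exp(μ + σ²/2) = exp(5.380 + 0.5205) = 365 ms.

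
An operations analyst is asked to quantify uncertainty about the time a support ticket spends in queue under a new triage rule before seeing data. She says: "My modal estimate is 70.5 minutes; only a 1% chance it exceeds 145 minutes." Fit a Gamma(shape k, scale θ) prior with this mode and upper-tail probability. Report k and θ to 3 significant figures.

k ≈ 10.4, θ ≈ 7.5

Gamma(k,θ) with k>1 has mode (k−1)θ, so θ = 70.5/(k−1).
Need P(X < 145) = 0.99 with θ tied to k this way. Start at k = 2, θ = 70.5: P(X<145) ≈ 0.609.
Too low — raise k to concentrate. Iterating converges to k ≈ 10.4.
Then θ = 70.5/(10.4−1) ≈ 7.5.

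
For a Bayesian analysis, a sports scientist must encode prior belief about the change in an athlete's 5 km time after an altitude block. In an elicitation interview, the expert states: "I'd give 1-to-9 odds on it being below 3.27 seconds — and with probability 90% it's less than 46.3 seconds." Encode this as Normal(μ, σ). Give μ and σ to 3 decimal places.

μ = 24.785, σ = 16.788

The p-quantile of Normal(μ,σ) is μ + z_p·σ, with z_{0.1} = -1.282 and z_{0.9} = 1.282.
Eliminate σ: μ = (z₂·x₁ − z₁·x₂)/(z₂ − z₁) = (1.282·3.27 − (-1.282)·46.3)/2.563 = 24.785.
Then σ = (x₂ − x₁)/(z₂ − z₁) = (46.3 − 3.27)/2.563 = 16.788.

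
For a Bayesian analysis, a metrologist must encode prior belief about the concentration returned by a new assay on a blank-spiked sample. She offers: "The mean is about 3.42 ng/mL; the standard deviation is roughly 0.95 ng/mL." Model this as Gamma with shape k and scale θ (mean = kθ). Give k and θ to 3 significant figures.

For Gamma(k, scale θ): mean = kθ, variance = kθ², so CV = 1/√k.
CV = SD/mean = 0.95/3.42 = 0.2778, hence k = 1/CV² = 13.
Then θ = mean/k = 3.42/13 = 0.264.

k ≈ 13, θ ≈ 0.264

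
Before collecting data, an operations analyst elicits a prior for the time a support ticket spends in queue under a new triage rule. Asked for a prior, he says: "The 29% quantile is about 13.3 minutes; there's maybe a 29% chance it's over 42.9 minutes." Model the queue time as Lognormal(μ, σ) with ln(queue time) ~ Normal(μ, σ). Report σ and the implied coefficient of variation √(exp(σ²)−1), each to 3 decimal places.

σ ≈ 1.058, CV ≈ 1.437

If T ~ Lognormal(μ,σ) then ln T ~ Normal(μ,σ), so the p-quantile of ln T is μ + z_p·σ.
ln(13.3) = 2.588 and ln(42.9) = 3.759; z_{0.29} = -0.5534, z_{0.71} = 0.5534.
σ = (3.759 − 2.588)/(0.5534 − (-0.5534)) = 1.058.
μ = 2.588 − (-0.5534)·1.058 = 3.173.
CV = √(exp(σ²)−1) = √(exp(1.1196)−1) = 1.437.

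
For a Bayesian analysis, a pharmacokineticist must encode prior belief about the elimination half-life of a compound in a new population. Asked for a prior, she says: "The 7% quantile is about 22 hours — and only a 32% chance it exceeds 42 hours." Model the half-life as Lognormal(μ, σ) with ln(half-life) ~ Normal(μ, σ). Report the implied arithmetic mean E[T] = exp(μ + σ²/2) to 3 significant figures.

E[T] ≈ 38 hours

If T ~ Lognormal(μ,σ) then ln T ~ Normal(μ,σ), so the p-quantile of ln T is μ + z_p·σ.
ln(22) = 3.091 and ln(42) = 3.738; z_{0.07} = -1.476, z_{0.68} = 0.4677.
σ = (3.738 − 3.091)/(0.4677 − (-1.476)) = 0.333.
μ = 3.091 − (-1.476)·0.333 = 3.582.
E[T] = exp(μ + σ²/2) = exp(3.582 + 0.0553) = 38 hours.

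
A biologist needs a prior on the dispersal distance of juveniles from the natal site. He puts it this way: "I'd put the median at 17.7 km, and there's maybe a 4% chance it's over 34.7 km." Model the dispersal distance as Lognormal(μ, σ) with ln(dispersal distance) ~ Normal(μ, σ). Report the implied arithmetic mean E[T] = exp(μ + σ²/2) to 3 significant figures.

E[T] ≈ 19.1 km

If T ~ Lognormal(μ,σ) then ln T ~ Normal(μ,σ), so the p-quantile of ln T is μ + z_p·σ.
ln(17.7) = 2.874 and ln(34.7) = 3.547; z_{0.5} = 0, z_{0.96} = 1.751.
σ = (3.547 − 2.874)/(1.751 − (0)) = 0.385.
μ = 2.874 − (0)·0.385 = 2.874.
E[T] = exp(μ + σ²/2) = exp(2.874 + 0.0739) = 19.1 km.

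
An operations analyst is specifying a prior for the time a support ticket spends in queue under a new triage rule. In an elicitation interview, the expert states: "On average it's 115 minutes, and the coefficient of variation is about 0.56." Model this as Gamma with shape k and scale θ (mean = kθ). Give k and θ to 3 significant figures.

k ≈ 3.19, θ ≈ 36.1

For Gamma(k, scale θ): mean = kθ, variance = kθ², so CV = 1/√k.
CV = 0.56, hence k = 1/CV² = 3.19.
Then θ = mean/k = 115/3.19 = 36.1.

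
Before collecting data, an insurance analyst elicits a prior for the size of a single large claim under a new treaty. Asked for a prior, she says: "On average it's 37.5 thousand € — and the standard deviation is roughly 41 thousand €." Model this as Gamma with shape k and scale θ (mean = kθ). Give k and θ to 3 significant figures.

k ≈ 0.837, θ ≈ 44.8

For Gamma(k, scale θ): mean = kθ, variance = kθ², so CV = 1/√k.
CV = SD/mean = 41/37.5 = 1.093, hence k = 1/CV² = 0.837.
Then θ = mean/k = 37.5/0.837 = 44.8.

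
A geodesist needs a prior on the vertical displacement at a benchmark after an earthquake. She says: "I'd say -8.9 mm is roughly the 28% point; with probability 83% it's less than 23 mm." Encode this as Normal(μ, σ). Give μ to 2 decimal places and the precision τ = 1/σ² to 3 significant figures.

For Normal(μ,σ), the p-quantile is μ + z_p·σ. Here z_{0.28} = -0.5828, z_{0.83} = 0.9542.
So -8.9 = μ − 0.5828σ and 23 = μ + 0.9542σ.
Subtracting: σ = (23 − -8.9)/(0.9542 − (-0.5828)) = 20.75.
Then μ = -8.9 − (-0.5828)·20.75 = 3.20.
Precision τ = 1/σ² = 1/20.75² = 0.00232.

μ = 3.20, τ = 0.00232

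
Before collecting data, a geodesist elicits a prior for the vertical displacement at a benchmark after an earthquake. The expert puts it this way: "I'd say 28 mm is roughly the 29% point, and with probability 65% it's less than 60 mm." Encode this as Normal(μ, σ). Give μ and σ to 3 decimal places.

The p-quantile of Normal(μ,σ) is μ + z_p·σ, with z_{0.29} = -0.5534 and z_{0.65} = 0.3853.
Eliminate σ: μ = (z₂·x₁ − z₁·x₂)/(z₂ − z₁) = (0.3853·28 − (-0.5534)·60)/0.9387 = 46.865.
Then σ = (x₂ − x₁)/(z₂ − z₁) = (60 − 28)/0.9387 = 34.090.

μ = 46.865, σ = 34.090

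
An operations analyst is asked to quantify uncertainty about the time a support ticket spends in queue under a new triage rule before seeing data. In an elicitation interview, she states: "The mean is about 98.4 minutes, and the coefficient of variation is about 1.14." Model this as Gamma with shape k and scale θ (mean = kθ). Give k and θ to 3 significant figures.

For Gamma(k, scale θ): mean = kθ, variance = kθ², so CV = 1/√k.
CV = 1.14, hence k = 1/CV² = 0.769.
Then θ = mean/k = 98.4/0.769 = 128.

k ≈ 0.769, θ ≈ 128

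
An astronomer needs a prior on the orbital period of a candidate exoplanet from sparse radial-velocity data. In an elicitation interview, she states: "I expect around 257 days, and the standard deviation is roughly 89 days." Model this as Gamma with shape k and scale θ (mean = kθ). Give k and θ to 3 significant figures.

k ≈ 8.34, θ ≈ 30.8

For Gamma(k, scale θ): mean = kθ, variance = kθ², so CV = 1/√k.
CV = SD/mean = 89/257 = 0.3463, hence k = 1/CV² = 8.34.
Then θ = mean/k = 257/8.34 = 30.8.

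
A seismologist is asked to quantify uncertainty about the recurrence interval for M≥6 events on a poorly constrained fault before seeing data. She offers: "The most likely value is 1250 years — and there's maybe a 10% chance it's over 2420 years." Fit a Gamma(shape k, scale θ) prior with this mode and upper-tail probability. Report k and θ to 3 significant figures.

k ≈ 5.39, θ ≈ 285

Gamma(k,θ) with k>1 has mode (k−1)θ, so θ = 1250/(k−1).
Need P(X < 2420) = 0.9 with θ tied to k this way. Start at k = 2, θ = 1250: P(X<2420) ≈ 0.576.
Too low — raise k to concentrate. Iterating converges to k ≈ 5.39.
Then θ = 1250/(5.39−1) ≈ 285.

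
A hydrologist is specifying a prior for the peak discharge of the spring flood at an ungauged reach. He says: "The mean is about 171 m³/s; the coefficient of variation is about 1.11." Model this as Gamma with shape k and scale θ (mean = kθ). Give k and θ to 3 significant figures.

k ≈ 0.812, θ ≈ 211

For Gamma(k, scale θ): mean = kθ, variance = kθ², so CV = 1/√k.
CV = 1.11, hence k = 1/CV² = 0.812.
Then θ = mean/k = 171/0.812 = 211.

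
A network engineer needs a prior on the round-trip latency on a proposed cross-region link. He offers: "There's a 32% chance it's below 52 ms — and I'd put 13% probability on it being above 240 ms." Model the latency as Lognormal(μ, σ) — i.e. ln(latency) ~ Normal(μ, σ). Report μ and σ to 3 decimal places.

If T ~ Lognormal(μ,σ) then ln T ~ Normal(μ,σ), so the p-quantile of ln T is μ + z_p·σ.
ln(52) = 3.951 and ln(240) = 5.481; z_{0.32} = -0.4677, z_{0.87} = 1.126.
σ = (5.481 − 3.951)/(1.126 − (-0.4677)) = 0.959.
μ = 3.951 − (-0.4677)·0.959 = 4.400.

μ ≈ 4.400, σ ≈ 0.959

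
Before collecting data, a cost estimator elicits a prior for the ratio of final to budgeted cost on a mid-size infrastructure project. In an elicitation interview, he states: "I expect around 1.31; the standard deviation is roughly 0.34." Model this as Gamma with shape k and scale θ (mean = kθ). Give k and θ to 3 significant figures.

For Gamma(k, scale θ): mean = kθ, variance = kθ², so CV = 1/√k.
CV = SD/mean = 0.34/1.31 = 0.2595, hence k = 1/CV² = 14.8.
Then θ = mean/k = 1.31/14.8 = 0.0882.

k ≈ 14.8, θ ≈ 0.0882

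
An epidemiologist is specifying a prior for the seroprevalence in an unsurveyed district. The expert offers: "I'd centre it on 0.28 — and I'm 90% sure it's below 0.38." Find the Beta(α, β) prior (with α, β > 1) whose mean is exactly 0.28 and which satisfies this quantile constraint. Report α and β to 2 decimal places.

With mean 0.28 fixed, write α = 0.28s, β = 0.72s where s = α+β.
Need P(θ < 0.38) = 0.9 under Beta(0.28s, 0.72s). Normal approximation: (q−m)/√(m(1−m)/s) ≈ z_{0.9} = 1.28, so s ≈ 0.28·0.72·(1.28)²/(0.38−0.28)² = 33.1.
At s = 33.1: P(θ<0.38) ≈ 0.896. Adjusting to match 0.9 gives s ≈ 34.45.
So α = 0.28·34.45 ≈ 9.65, β = 0.72·34.45 ≈ 24.81.

α ≈ 9.65, β ≈ 24.81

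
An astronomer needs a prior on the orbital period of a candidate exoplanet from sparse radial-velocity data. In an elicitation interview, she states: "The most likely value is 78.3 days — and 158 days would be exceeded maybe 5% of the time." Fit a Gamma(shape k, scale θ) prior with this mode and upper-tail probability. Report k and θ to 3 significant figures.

k ≈ 6.62, θ ≈ 13.9

Gamma(k,θ) with k>1 has mode (k−1)θ, so θ = 78.3/(k−1).
Need P(X < 158) = 0.95 with θ tied to k this way. Start at k = 2, θ = 78.3: P(X<158) ≈ 0.599.
Too low — raise k to concentrate. Iterating converges to k ≈ 6.62.
Then θ = 78.3/(6.62−1) ≈ 13.9.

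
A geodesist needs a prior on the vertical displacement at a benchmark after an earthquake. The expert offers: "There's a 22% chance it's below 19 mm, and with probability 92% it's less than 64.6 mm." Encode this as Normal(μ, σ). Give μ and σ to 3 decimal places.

μ = 35.173, σ = 20.944

For Normal(μ,σ), the p-quantile is μ + z_p·σ. Here z_{0.22} = -0.7722, z_{0.92} = 1.405.
So 19 = μ − 0.7722σ and 64.6 = μ + 1.405σ.
Subtracting: σ = (64.6 − 19)/(1.405 − (-0.7722)) = 20.944.
Then μ = 19 − (-0.7722)·20.944 = 35.173.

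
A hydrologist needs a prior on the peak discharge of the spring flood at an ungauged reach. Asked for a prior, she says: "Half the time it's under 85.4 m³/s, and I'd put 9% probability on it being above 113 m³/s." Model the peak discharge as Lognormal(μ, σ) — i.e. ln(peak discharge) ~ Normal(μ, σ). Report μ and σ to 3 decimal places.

If T ~ Lognormal(μ,σ) then ln T ~ Normal(μ,σ), so the p-quantile of ln T is μ + z_p·σ.
ln(85.4) = 4.447 and ln(113) = 4.727; z_{0.5} = 0, z_{0.91} = 1.341.
σ = (4.727 − 4.447)/(1.341 − (0)) = 0.209.
μ = 4.447 − (0)·0.209 = 4.447.

μ ≈ 4.447, σ ≈ 0.209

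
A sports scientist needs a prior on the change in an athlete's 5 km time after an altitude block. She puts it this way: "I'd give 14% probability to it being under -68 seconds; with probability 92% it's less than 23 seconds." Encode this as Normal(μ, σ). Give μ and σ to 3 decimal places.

μ = -28.445, σ = 36.614

The p-quantile of Normal(μ,σ) is μ + z_p·σ, with z_{0.14} = -1.08 and z_{0.92} = 1.405.
Eliminate σ: μ = (z₂·x₁ − z₁·x₂)/(z₂ − z₁) = (1.405·-68 − (-1.08)·23)/2.485 = -28.445.
Then σ = (x₂ − x₁)/(z₂ − z₁) = (23 − -68)/2.485 = 36.614.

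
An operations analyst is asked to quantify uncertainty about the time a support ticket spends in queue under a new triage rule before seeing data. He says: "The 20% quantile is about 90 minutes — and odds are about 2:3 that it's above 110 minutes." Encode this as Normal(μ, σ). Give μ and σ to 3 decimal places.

μ = 105.373, σ = 18.265

For Normal(μ,σ), the p-quantile is μ + z_p·σ. Here z_{0.2} = -0.8416, z_{0.6} = 0.2533.
So 90 = μ − 0.8416σ and 110 = μ + 0.2533σ.
Subtracting: σ = (110 − 90)/(0.2533 − (-0.8416)) = 18.265.
Then μ = 90 − (-0.8416)·18.265 = 105.373.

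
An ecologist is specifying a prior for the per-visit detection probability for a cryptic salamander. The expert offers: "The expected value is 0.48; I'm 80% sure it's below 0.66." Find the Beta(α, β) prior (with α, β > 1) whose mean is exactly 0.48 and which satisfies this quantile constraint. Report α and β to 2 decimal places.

With mean 0.48 fixed, write α = 0.48s, β = 0.52s where s = α+β.
Need P(θ < 0.66) = 0.8 under Beta(0.48s, 0.52s). Normal approximation: (q−m)/√(m(1−m)/s) ≈ z_{0.8} = 0.842, so s ≈ 0.48·0.52·(0.842)²/(0.66−0.48)² = 5.5.
At s = 5.5: P(θ<0.66) ≈ 0.798. Adjusting to match 0.8 gives s ≈ 5.53.
So α = 0.48·5.53 ≈ 2.66, β = 0.52·5.53 ≈ 2.88.

α ≈ 2.66, β ≈ 2.88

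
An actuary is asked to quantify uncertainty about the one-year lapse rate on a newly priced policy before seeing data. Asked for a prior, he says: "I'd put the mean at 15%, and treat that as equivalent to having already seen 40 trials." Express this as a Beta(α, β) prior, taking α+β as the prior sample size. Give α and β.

α = 6, β = 34

Under the effective-sample-size interpretation, Beta(α, β) has prior mean α/(α+β) and prior sample size α+β.
So α+β = 40 and α/(α+β) = 0.15, giving α = 0.15·40 = 6 and β = 40 − 6 = 34.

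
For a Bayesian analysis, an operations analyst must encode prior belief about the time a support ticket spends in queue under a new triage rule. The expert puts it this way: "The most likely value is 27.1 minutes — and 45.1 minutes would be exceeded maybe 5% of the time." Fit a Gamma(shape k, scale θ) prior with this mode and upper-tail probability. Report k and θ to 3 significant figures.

k ≈ 11.8, θ ≈ 2.52

Gamma(k,θ) with k>1 has mode (k−1)θ, so θ = 27.1/(k−1).
Need P(X < 45.1) = 0.95 with θ tied to k this way. Start at k = 2, θ = 27.1: P(X<45.1) ≈ 0.496.
Too low — raise k to concentrate. Iterating converges to k ≈ 11.8.
Then θ = 27.1/(11.8−1) ≈ 2.52.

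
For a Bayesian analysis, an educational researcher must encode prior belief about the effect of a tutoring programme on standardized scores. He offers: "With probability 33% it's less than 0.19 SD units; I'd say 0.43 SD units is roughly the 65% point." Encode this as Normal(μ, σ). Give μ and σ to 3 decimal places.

μ = 0.318, σ = 0.291

The p-quantile of Normal(μ,σ) is μ + z_p·σ, with z_{0.33} = -0.4399 and z_{0.65} = 0.3853.
Eliminate σ: μ = (z₂·x₁ − z₁·x₂)/(z₂ − z₁) = (0.3853·0.19 − (-0.4399)·0.43)/0.8252 = 0.318.
Then σ = (x₂ − x₁)/(z₂ − z₁) = (0.43 − 0.19)/0.8252 = 0.291.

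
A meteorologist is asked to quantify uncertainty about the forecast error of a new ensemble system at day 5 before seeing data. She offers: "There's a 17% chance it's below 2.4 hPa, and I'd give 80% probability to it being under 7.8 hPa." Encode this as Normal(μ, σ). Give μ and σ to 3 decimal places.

μ = 5.269, σ = 3.007

For Normal(μ,σ), the p-quantile is μ + z_p·σ. Here z_{0.17} = -0.9542, z_{0.8} = 0.8416.
So 2.4 = μ − 0.9542σ and 7.8 = μ + 0.8416σ.
Subtracting: σ = (7.8 − 2.4)/(0.8416 − (-0.9542)) = 3.007.
Then μ = 2.4 − (-0.9542)·3.007 = 5.269.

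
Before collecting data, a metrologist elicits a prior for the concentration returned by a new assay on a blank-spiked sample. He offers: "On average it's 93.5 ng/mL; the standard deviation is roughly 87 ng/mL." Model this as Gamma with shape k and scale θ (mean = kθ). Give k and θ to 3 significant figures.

For Gamma(k, scale θ): mean = kθ, variance = kθ², so CV = 1/√k.
CV = SD/mean = 87/93.5 = 0.9305, hence k = 1/CV² = 1.16.
Then θ = mean/k = 93.5/1.16 = 81.

k ≈ 1.16, θ ≈ 81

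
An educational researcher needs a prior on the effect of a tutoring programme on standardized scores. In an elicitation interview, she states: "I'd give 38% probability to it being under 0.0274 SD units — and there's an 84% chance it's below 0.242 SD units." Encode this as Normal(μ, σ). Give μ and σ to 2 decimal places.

μ = 0.08, σ = 0.17

The p-quantile of Normal(μ,σ) is μ + z_p·σ, with z_{0.38} = -0.3055 and z_{0.84} = 0.9945.
Eliminate σ: μ = (z₂·x₁ − z₁·x₂)/(z₂ − z₁) = (0.9945·0.0274 − (-0.3055)·0.242)/1.3 = 0.08.
Then σ = (x₂ − x₁)/(z₂ − z₁) = (0.242 − 0.0274)/1.3 = 0.17.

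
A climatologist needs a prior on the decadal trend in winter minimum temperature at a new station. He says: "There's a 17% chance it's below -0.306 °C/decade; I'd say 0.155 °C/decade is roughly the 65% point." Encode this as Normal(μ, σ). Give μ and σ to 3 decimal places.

The p-quantile of Normal(μ,σ) is μ + z_p·σ, with z_{0.17} = -0.9542 and z_{0.65} = 0.3853.
Eliminate σ: μ = (z₂·x₁ − z₁·x₂)/(z₂ − z₁) = (0.3853·-0.306 − (-0.9542)·0.155)/1.339 = 0.022.
Then σ = (x₂ − x₁)/(z₂ − z₁) = (0.155 − -0.306)/1.339 = 0.344.

μ = 0.022, σ = 0.344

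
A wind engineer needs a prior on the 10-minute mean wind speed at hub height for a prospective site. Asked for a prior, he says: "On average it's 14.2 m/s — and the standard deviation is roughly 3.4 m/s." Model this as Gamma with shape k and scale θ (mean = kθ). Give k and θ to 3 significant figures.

k ≈ 17.4, θ ≈ 0.814

For Gamma(k, scale θ): mean = kθ, variance = kθ², so CV = 1/√k.
CV = SD/mean = 3.4/14.2 = 0.2394, hence k = 1/CV² = 17.4.
Then θ = mean/k = 14.2/17.4 = 0.814.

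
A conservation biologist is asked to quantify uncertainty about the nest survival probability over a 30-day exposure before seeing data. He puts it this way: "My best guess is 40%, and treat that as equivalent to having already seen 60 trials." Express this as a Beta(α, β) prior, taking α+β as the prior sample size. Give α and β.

Under the effective-sample-size interpretation, Beta(α, β) has prior mean α/(α+β) and prior sample size α+β.
So α+β = 60 and α/(α+β) = 0.4, giving α = 0.4·60 = 24 and β = 60 − 24 = 36.

α = 24, β = 36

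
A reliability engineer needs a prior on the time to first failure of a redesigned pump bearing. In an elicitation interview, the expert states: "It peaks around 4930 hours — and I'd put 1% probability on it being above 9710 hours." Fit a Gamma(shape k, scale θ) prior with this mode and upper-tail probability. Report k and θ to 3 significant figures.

k ≈ 11.7, θ ≈ 460

Gamma(k,θ) with k>1 has mode (k−1)θ, so θ = 4930/(k−1).
Need P(X < 9710) = 0.99 with θ tied to k this way. Start at k = 2, θ = 4930: P(X<9710) ≈ 0.586.
Too low — raise k to concentrate. Iterating converges to k ≈ 11.7.
Then θ = 4930/(11.7−1) ≈ 460.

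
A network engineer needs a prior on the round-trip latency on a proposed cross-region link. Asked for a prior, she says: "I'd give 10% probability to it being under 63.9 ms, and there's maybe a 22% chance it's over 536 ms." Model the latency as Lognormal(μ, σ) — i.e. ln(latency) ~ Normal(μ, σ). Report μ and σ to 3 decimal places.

μ ≈ 5.484, σ ≈ 1.036

If T ~ Lognormal(μ,σ) then ln T ~ Normal(μ,σ), so the p-quantile of ln T is μ + z_p·σ.
ln(63.9) = 4.157 and ln(536) = 6.284; z_{0.1} = -1.282, z_{0.78} = 0.7722.
σ = (6.284 − 4.157)/(0.7722 − (-1.282)) = 1.036.
μ = 4.157 − (-1.282)·1.036 = 5.484.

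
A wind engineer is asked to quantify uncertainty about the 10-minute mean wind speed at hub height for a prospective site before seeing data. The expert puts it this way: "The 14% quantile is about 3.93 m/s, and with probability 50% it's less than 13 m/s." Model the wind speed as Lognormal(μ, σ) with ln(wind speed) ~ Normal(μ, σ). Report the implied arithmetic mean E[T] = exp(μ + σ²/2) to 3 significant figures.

E[T] ≈ 24 m/s

If T ~ Lognormal(μ,σ) then ln T ~ Normal(μ,σ), so the p-quantile of ln T is μ + z_p·σ.
ln(3.93) = 1.369 and ln(13) = 2.565; z_{0.14} = -1.08, z_{0.5} = 0.
σ = (2.565 − 1.369)/(0 − (-1.08)) = 1.107.
μ = 1.369 − (-1.08)·1.107 = 2.565.
E[T] = exp(μ + σ²/2) = exp(2.565 + 0.6131) = 24 m/s.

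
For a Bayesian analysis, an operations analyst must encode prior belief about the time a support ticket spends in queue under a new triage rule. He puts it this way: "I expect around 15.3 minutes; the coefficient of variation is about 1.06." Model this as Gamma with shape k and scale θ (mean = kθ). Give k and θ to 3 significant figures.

For Gamma(k, scale θ): mean = kθ, variance = kθ², so CV = 1/√k.
CV = 1.06, hence k = 1/CV² = 0.89.
Then θ = mean/k = 15.3/0.89 = 17.2.

k ≈ 0.89, θ ≈ 17.2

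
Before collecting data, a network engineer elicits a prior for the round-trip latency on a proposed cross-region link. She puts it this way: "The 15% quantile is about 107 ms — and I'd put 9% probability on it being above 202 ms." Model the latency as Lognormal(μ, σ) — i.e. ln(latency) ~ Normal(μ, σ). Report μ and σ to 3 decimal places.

If T ~ Lognormal(μ,σ) then ln T ~ Normal(μ,σ), so the p-quantile of ln T is μ + z_p·σ.
ln(107) = 4.673 and ln(202) = 5.308; z_{0.15} = -1.036, z_{0.91} = 1.341.
σ = (5.308 − 4.673)/(1.341 − (-1.036)) = 0.267.
μ = 4.673 − (-1.036)·0.267 = 4.950.

μ ≈ 4.950, σ ≈ 0.267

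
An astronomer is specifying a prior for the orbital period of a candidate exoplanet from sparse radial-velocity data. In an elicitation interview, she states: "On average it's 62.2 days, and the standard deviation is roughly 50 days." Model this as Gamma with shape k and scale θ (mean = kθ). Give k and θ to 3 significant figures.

k ≈ 1.55, θ ≈ 40.2

For Gamma(k, scale θ): mean = kθ, variance = kθ², so CV = 1/√k.
CV = SD/mean = 50/62.2 = 0.8039, hence k = 1/CV² = 1.55.
Then θ = mean/k = 62.2/1.55 = 40.2.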